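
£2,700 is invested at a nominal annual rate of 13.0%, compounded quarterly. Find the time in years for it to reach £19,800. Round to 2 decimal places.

Periodic rate i = 0.13/4 = 0.0325.
(1+i)^n = 19800/2700 = 7.33333, so n = ln 7.33333 / ln 1.0325 = 62.2964 quarters
= 62.2964/4 years

15.57 years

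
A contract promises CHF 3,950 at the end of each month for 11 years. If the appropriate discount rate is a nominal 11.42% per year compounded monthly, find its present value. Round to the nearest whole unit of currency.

With 12 periods per year: i = 0.00951667, n = 132.
PV = 3950 × [1 − (1+0.00951667)^(−132)] / 0.00951667 = 3950 × 74.981060 = 296,175.1862

CHF 296,175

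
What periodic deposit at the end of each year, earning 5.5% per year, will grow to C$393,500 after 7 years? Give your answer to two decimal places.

C$47,599.50

PMT = 393500 / ( [(1+0.055)^7 − 1] / 0.055 ) = 393500 / 8.266894 = 47,599.4984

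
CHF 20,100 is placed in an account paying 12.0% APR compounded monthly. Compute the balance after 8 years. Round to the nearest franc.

With 12 periods per year: i = 0.01, n = 96.
FV = PV·(1+i)^n = 20,100 × 2.599273 = 52,245.3858

CHF 52,245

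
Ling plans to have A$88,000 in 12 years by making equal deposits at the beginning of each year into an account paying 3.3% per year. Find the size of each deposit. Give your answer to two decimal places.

PMT = 88000 / ( [(1+0.033)^12 − 1] / 0.033 × (1+i) ) = 88000 / 14.912745 = 5,900.9929

A$5,900.99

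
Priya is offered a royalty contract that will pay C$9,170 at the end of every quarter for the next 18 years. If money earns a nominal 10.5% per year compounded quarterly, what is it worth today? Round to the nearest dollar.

i = 0.105/4 = 0.02625 per quarter; n = 18·4 = 72.
PV = 9170 × [1 − (1+0.02625)^(−72)] / 0.02625 = 9170 × 32.198084 = 295,256.4344

C$295,256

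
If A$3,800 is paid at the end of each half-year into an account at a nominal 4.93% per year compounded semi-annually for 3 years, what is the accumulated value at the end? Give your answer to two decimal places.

A$24,252.09

Periodic rate i = 0.0493/2 = 0.02465; n = 3 × 2 = 6 periods.
FV = PMT · [(1+i)^n − 1] / i = 3800 · 6.382129 = 24,252.0915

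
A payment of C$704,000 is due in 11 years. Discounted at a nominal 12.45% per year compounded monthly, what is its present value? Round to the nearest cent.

C$180,248.04

With 12 periods per year: i = 0.010375, n = 132.
PV = FV·(1+i)^(−n) = 704,000 × 0.256034 = 180,248.0357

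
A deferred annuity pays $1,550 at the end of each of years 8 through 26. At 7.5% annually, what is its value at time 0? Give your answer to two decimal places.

$9,304.47

PV at t=7 (ordinary 19-year annuity): 1550 × a(19|0.075) = 1550 × 9.959078 = 15,436.5712
PV₀ = 15,436.5712 / (1+0.075)^7 = 15,436.5712 / 1.659049 = 9,304.4690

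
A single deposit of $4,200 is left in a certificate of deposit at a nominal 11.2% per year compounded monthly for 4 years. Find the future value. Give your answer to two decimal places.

Periodic rate i = 0.112/12 = 0.00933333; n = 4 × 12 = 48 periods.
4,200 × (1+0.00933333)^48 = 4,200 × 1.561930 = 6,560.1061

$6,560.11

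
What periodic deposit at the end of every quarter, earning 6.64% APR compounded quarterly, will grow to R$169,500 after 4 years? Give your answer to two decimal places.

R$9,336.28

Periodic rate i = 0.0664/4 = 0.0166; n = 4 × 4 = 16 periods.
PMT = 169500 / ( [(1+0.0166)^16 − 1] / 0.0166 ) = 169500 / 18.154981 = 9,336.2809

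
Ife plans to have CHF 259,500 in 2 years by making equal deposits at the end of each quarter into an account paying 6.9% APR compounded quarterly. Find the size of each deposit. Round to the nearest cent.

CHF 30,529.31

Periodic rate i = 0.069/4 = 0.01725; n = 2 × 4 = 8 periods.
PMT = 259500 / ( [(1+0.01725)^8 − 1] / 0.01725 ) = 259500 / 8.500028 = 30,529.3119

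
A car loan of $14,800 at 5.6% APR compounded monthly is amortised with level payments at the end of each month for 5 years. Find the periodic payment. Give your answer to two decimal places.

$283.38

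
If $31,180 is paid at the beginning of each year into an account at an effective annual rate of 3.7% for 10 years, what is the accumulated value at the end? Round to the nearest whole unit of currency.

$382,844

FV = PMT · [(1+i)^n − 1] / i × (1+i) = 31180 · 12.278499 = 382,843.6067
(Beginning-of-period payments → annuity-due factor ×(1+i).)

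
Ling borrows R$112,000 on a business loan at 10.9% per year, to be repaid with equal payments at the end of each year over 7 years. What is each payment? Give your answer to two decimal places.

PMT = 112000 / ( [1 − (1+0.109)^(−7)] / 0.109 ) = 112000 / 4.727460 = 23,691.3697

R$23,691.37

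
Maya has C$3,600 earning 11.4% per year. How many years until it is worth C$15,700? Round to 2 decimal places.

13.64 years

n = ln(15700/3600) / ln(1+0.114) = ln(4.36111) / 0.107957 = 13.6418 years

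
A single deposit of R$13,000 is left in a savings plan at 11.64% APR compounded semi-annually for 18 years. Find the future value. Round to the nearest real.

R$99,628

i = 0.1164/2 = 0.0582 per half-year; n = 18·2 = 36.
FV = 13,000 × (1 + 0.0582)^36 = 99,628.2751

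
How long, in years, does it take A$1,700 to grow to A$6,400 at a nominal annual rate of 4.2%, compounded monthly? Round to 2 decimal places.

31.62 years

Periodic rate i = 0.042/12 = 0.0035.
n = ln(6400/1700) / ln(1+0.0035) = ln(3.76471) / 0.003494 = 379.4252 months
= 379.4252/12 years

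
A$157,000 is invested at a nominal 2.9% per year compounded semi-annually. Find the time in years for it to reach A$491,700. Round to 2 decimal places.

39.65 years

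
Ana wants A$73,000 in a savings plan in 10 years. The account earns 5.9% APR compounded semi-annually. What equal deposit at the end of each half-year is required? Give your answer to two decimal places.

A$2,730.59

i = 0.059/2 = 0.0295 per half-year; n = 10·2 = 20.
FV-annuity factor = 26.734129; PMT = 73000 / 26.734129 = 2,730.5920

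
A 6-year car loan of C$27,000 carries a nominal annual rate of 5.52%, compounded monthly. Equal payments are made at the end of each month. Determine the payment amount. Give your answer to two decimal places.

C$441.38

i = 0.0552/12 = 0.0046 per month; n = 6·12 = 72.
Annuity-PV factor = 61.172376; PMT = 27000 / 61.172376 = 441.3757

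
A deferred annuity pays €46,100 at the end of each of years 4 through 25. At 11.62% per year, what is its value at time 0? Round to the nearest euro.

€259,872

PV at t=3 (ordinary 22-year annuity): 46100 × a(22|0.1162) = 46100 × 7.839427 = 361,397.5993
PV₀ = 361,397.5993 / (1+0.1162)^3 = 361,397.5993 / 1.390676 = 259,871.8324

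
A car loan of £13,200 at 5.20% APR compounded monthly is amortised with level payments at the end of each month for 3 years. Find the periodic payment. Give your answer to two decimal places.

With 12 periods per year: i = 0.00433333, n = 36.
PMT = 13200 / ( [1 − (1+0.00433333)^(−36)] / 0.00433333 ) = 13200 / 33.265942 = 396.8022

£396.80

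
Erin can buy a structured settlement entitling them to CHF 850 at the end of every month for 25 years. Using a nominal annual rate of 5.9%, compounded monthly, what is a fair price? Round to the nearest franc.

CHF 133,187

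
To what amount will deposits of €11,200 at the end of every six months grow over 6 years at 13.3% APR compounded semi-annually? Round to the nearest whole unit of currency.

€196,271

Periodic rate i = 0.133/2 = 0.0665; n = 6 × 2 = 12 periods.
FV = 11200 × [(1+0.0665)^12 − 1] / 0.0665 = 11200 × 17.524226 = 196,271.3321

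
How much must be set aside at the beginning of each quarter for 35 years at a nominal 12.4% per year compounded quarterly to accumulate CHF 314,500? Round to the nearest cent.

CHF 133.54

Periodic rate i = 0.124/4 = 0.031; n = 35 × 4 = 140 periods.
FV-annuity factor × (1+i) = 2355.158701; PMT = 314500 / 2355.158701 = 133.5366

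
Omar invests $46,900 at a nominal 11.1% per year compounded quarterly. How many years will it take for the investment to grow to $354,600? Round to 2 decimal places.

18.48 years

Periodic rate i = 0.111/4 = 0.02775.
(1+i)^n = 354600/46900 = 7.56077, so n = ln 7.56077 / ln 1.02775 = 73.9068 quarters
= 73.9068/4 years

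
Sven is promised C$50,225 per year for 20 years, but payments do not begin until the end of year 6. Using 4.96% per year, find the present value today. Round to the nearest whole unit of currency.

Value one period before first payment (t=5): 50225 × [1 − (1+0.0496)^(−20)] / 0.0496 = 50225 × 12.504586 = 628,042.8261
Discount back 5 years: 628,042.8261 × (1+0.0496)^(−5) = 628,042.8261 × 0.785020 = 493,026.3705

C$493,026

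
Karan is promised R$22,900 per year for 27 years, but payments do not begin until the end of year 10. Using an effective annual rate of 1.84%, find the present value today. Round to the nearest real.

R$410,626

Value one period before first payment (t=9): 22900 × [1 − (1+0.0184)^(−27)] / 0.0184 = 22900 × 21.128897 = 483,851.7378
Discount back 9 years: 483,851.7378 × (1+0.0184)^(−9) = 483,851.7378 × 0.848661 = 410,626.3260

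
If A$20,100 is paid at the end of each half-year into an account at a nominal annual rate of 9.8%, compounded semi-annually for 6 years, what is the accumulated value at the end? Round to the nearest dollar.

Periodic rate i = 0.098/2 = 0.049; n = 6 × 2 = 12 periods.
FV = 20100 × [(1+0.049)^12 − 1] / 0.049 = 20100 × 15.825294 = 318,088.4152

A$318,088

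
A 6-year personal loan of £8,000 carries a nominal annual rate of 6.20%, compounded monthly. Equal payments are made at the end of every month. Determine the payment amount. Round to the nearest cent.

£133.34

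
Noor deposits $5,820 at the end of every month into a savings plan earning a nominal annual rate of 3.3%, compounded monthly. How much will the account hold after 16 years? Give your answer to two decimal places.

With 12 periods per year: i = 0.00275, n = 192.
FV = 5820 × [(1+0.00275)^192 − 1] / 0.00275 = 5820 × 252.476210 = 1,469,411.5398

$1,469,411.54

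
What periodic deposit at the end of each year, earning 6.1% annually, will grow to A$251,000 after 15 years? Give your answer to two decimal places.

A$10,701.78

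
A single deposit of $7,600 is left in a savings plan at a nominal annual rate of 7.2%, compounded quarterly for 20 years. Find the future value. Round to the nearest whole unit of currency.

$31,669

With 4 periods per year: i = 0.018, n = 80.
FV = 7,600 × (1 + 0.018)^80 = 31,669.1081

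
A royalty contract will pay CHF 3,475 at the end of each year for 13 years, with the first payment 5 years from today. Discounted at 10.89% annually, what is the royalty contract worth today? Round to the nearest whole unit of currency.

CHF 15,599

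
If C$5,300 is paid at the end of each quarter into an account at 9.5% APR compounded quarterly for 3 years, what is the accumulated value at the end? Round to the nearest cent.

C$72,601.97

Periodic rate i = 0.095/4 = 0.02375; n = 3 × 4 = 12 periods.
FV = PMT · [(1+i)^n − 1] / i = 5300 · 13.698484 = 72,601.9659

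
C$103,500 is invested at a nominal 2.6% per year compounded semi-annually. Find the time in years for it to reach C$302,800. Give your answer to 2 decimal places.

Periodic rate i = 0.026/2 = 0.013.
n = ln(302800/103500) / ln(1+0.013) = ln(2.92560) / 0.012916 = 83.1126 half-years
= 83.1126/2 years

41.56 years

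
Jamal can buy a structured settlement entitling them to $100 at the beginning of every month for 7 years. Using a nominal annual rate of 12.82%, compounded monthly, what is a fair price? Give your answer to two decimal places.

$5,585.66

i = 0.1282/12 = 0.0106833 per month; n = 7·12 = 84.
PV = 100 × [1 − (1+0.0106833)^(−84)] / 0.0106833 × (1+i) = 100 × 55.856610 = 5,585.6610
(annuity-due: payments at period start, so ×(1+i).)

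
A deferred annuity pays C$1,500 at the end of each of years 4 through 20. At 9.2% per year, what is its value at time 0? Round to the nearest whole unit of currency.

PV at t=3 (ordinary 17-year annuity): 1500 × a(17|0.092) = 1500 × 8.434967 = 12,652.4503
PV₀ = 12,652.4503 / (1+0.092)^3 = 12,652.4503 / 1.302171 = 9,716.4300

C$9,716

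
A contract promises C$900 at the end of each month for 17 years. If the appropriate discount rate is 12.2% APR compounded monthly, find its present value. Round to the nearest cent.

C$77,281.52

i = 0.122/12 = 0.0101667 per month; n = 17·12 = 204.
PV = 900 × [1 − (1+0.0101667)^(−204)] / 0.0101667 = 900 × 85.868351 = 77,281.5163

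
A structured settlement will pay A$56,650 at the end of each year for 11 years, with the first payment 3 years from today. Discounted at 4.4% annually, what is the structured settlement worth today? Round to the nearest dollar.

A$445,664

PV at t=2 (ordinary 11-year annuity): 56650 × a(11|0.044) = 56650 × 8.574490 = 485,744.8608
PV₀ = 485,744.8608 / (1+0.044)^2 = 485,744.8608 / 1.089936 = 445,663.6544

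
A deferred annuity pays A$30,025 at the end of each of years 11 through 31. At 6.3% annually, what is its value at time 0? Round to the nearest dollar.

A$186,993

Value one period before first payment (t=10): 30025 × [1 − (1+0.063)^(−21)] / 0.063 = 30025 × 11.472933 = 344,474.8014
Discount back 10 years: 344,474.8014 × (1+0.063)^(−10) = 344,474.8014 × 0.542834 = 186,992.7692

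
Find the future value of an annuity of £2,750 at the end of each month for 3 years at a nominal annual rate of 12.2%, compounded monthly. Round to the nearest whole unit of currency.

With 12 periods per year: i = 0.0101667, n = 36.
FV = 2750 × [(1+0.0101667)^36 − 1] / 0.0101667 = 2750 × 43.209147 = 118,825.1534

£118,825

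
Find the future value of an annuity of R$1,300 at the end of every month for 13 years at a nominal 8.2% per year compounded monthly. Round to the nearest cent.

R$360,175.91

i = 0.082/12 = 0.00683333 per month; n = 13·12 = 156.
Accumulation factor s(156|0.00683333) = 277.058394; FV = 1300 × 277.058394 = 360,175.9124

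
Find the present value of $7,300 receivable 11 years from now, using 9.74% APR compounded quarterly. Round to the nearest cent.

$2,532.76

Periodic rate i = 0.0974/4 = 0.02435; n = 11 × 4 = 44 periods.
PV = 7,300 / (1 + 0.02435)^44 = 7,300 / 2.882228 = 2,532.7627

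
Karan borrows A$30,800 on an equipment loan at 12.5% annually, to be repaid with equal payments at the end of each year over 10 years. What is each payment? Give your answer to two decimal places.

PMT = 30800 / ( [1 − (1+0.125)^(−10)] / 0.125 ) = 30800 / 5.536431 = 5,563.1509

A$5,563.15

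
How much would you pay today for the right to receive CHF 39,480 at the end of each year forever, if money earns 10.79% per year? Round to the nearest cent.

CHF 365,894.35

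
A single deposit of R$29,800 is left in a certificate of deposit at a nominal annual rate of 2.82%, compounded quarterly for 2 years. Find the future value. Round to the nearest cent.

R$31,522.78

With 4 periods per year: i = 0.00705, n = 8.
29,800 × (1+0.00705)^8 = 29,800 × 1.057811 = 31,522.7817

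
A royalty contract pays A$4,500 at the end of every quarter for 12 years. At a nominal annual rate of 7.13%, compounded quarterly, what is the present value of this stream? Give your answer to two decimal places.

With 4 periods per year: i = 0.017825, n = 48.
Annuity factor a(48|0.017825) = 32.076115; PV = 4500 × 32.076115 = 144,342.5158

A$144,342.52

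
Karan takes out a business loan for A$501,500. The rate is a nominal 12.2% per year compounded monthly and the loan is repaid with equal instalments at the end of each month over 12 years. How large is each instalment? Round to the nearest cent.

A$6,647.66

With 12 periods per year: i = 0.0101667, n = 144.
Annuity-PV factor = 75.440130; PMT = 501500 / 75.440130 = 6,647.6556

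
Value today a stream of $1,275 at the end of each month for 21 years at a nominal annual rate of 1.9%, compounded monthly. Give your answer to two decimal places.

Periodic rate i = 0.019/12 = 0.00158333; n = 21 × 12 = 252 periods.
PV = PMT · [1 − (1+i)^(−n)] / i = 1275 · 207.661604 = 264,768.5450

$264,768.54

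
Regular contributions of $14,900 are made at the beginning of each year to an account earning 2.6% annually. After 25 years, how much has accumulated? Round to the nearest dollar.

$529,000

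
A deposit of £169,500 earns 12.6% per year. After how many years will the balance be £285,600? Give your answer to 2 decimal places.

4.40 years

(1+i)^n = 285600/169500 = 1.68496, so n = ln 1.68496 / ln 1.126 = 4.3965 years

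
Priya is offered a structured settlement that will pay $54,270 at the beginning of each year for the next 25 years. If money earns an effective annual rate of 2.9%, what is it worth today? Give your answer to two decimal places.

$983,341.42

PV = 54270 × [1 − (1+0.029)^(−25)] / 0.029 × (1+i) = 54270 × 18.119429 = 983,341.4163
Payments are at the start of each period, so multiply by (1+i).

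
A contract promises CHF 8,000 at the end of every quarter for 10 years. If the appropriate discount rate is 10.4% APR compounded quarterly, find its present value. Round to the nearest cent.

CHF 197,482.00

i = 0.104/4 = 0.026 per quarter; n = 10·4 = 40.
Annuity factor a(40|0.026) = 24.685250; PV = 8000 × 24.685250 = 197,482.0017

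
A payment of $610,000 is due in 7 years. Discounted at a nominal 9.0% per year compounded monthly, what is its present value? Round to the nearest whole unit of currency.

With 12 periods per year: i = 0.0075, n = 84.
Discount factor = (1+0.0075)^(−84) = 0.533845; PV = 610,000 × 0.533845 = 325,645.6121

$325,646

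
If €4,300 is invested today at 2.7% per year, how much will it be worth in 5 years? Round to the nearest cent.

€4,912.70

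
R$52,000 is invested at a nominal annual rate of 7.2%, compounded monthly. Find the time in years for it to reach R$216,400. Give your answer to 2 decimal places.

Periodic rate i = 0.072/12 = 0.006.
n = ln(216400/52000) / ln(1+0.006) = ln(4.16154) / 0.005982 = 238.3597 months
= 238.3597/12 years

19.86 years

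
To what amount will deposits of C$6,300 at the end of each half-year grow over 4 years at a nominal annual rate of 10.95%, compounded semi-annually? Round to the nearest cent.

C$61,191.07

i = 0.1095/2 = 0.05475 per half-year; n = 4·2 = 8.
FV = PMT · [(1+i)^n − 1] / i = 6300 · 9.712869 = 61,191.0736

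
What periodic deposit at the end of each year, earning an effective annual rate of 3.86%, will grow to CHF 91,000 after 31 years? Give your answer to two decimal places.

CHF 1,571.51

PMT = 91000 / ( [(1+0.0386)^31 − 1] / 0.0386 ) = 91000 / 57.906105 = 1,571.5096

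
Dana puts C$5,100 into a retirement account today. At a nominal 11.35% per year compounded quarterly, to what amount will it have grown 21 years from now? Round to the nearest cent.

With 4 periods per year: i = 0.028375, n = 84.
FV = PV·(1+i)^n = 5,100 × 10.488826 = 53,493.0108

C$53,493.01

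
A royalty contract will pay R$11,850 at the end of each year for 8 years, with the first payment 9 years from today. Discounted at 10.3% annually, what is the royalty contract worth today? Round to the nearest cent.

R$28,543.96

PV at t=8 (ordinary 8-year annuity): 11850 × a(8|0.103) = 11850 × 5.277157 = 62,534.3108
PV₀ = 62,534.3108 / (1+0.103)^8 = 62,534.3108 / 2.190807 = 28,543.9629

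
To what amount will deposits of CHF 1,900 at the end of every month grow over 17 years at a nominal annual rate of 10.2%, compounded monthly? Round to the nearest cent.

i = 0.102/12 = 0.0085 per month; n = 17·12 = 204.
FV = PMT · [(1+i)^n − 1] / i = 1900 · 543.754470 = 1,033,133.4924

CHF 1,033,133.49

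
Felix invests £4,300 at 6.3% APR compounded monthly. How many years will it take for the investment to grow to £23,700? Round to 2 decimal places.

Periodic rate i = 0.063/12 = 0.00525.
n = ln(23700/4300) / ln(1+0.00525) = ln(5.51163) / 0.005236 = 325.9689 months
= 325.9689/12 years

27.16 years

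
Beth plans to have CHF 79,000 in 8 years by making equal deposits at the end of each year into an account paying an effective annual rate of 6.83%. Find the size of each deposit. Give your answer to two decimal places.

PMT = 79000 / ( [(1+0.0683)^8 − 1] / 0.0683 ) = 79000 / 10.197198 = 7,747.2264

CHF 7,747.23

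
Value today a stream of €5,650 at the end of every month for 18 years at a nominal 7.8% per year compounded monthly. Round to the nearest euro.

With 12 periods per year: i = 0.0065, n = 216.
PV = 5650 × [1 − (1+0.0065)^(−216)] / 0.0065 = 5650 × 115.887541 = 654,764.6078

€654,765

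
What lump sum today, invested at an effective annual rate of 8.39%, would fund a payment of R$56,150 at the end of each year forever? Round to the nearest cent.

R$669,249.11

PV = C/r = 56150/0.0839 = 669,249.1061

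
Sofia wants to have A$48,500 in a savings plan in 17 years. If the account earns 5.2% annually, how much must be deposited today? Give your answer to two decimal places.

A$20,486.80

PV = FV·(1+i)^(−n) = 48,500 × 0.422408 = 20,486.8016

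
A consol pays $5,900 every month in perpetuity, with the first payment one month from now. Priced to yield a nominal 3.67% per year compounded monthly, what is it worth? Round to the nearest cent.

$1,929,155.31

Periodic rate i = 0.0367/12 = 0.00305833.
PV = PMT / i = 5900 / 0.00305833 = 1,929,155.3134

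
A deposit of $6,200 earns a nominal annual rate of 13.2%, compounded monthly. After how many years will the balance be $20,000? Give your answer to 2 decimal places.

Periodic rate i = 0.132/12 = 0.011.
n = ln(20000/6200) / ln(1+0.011) = ln(3.22581) / 0.010940 = 107.0557 months
= 107.0557/12 years

8.92 years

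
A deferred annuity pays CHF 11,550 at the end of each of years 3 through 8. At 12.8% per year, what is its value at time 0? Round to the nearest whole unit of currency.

CHF 36,491

Value one period before first payment (t=2): 11550 × [1 − (1+0.128)^(−6)] / 0.128 = 11550 × 4.019914 = 46,430.0072
Discount back 2 years: 46,430.0072 × (1+0.128)^(−2) = 46,430.0072 × 0.785926 = 36,490.5620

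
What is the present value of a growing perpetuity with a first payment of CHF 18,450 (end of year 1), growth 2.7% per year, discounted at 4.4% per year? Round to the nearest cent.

PV = PMT / (i − g) = 18450 / (0.044 − 0.027) = 18450 / 0.017000 = 1,085,294.1176

CHF 1,085,294.12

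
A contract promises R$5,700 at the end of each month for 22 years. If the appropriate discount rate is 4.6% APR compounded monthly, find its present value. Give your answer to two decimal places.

With 12 periods per year: i = 0.00383333, n = 264.
PV = PMT · [1 − (1+i)^(−n)] / i = 5700 · 165.862120 = 945,414.0856

R$945,414.09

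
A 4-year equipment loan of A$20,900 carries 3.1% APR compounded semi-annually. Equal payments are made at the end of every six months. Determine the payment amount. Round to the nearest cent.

A$2,797.99

i = 0.031/2 = 0.0155 per half-year; n = 4·2 = 8.
PMT = 20900 / ( [1 − (1+0.0155)^(−8)] / 0.0155 ) = 20900 / 7.469645 = 2,797.9909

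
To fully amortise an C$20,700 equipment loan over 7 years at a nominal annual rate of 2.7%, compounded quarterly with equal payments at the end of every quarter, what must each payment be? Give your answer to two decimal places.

i = 0.027/4 = 0.00675 per quarter; n = 7·4 = 28.
PMT = 20700 / ( [1 − (1+0.00675)^(−28)] / 0.00675 ) = 20700 / 25.435210 = 813.8325

C$813.83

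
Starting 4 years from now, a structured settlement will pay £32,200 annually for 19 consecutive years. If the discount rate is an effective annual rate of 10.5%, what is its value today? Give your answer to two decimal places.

PV at t=3 (ordinary 19-year annuity): 32200 × a(19|0.105) = 32200 × 8.095154 = 260,663.9700
PV₀ = 260,663.9700 / (1+0.105)^3 = 260,663.9700 / 1.349233 = 193,194.2389

£193,194.24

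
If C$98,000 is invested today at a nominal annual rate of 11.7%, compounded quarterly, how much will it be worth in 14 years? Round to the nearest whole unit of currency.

C$492,487

With 4 periods per year: i = 0.02925, n = 56.
FV = PV·(1+i)^n = 98,000 × 5.025382 = 492,487.3880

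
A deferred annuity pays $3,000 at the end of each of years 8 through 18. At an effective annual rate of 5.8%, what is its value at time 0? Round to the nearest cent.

$16,109.45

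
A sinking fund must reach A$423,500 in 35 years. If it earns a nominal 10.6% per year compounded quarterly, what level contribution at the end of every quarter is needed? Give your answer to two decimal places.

i = 0.106/4 = 0.0265 per quarter; n = 35·4 = 140.
PMT = 423500 / ( [(1+0.0265)^140 − 1] / 0.0265 ) = 423500 / 1431.216287 = 295.9022

A$295.90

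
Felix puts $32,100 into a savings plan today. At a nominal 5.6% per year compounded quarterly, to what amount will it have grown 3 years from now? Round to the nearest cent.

With 4 periods per year: i = 0.014, n = 12.
FV = PV·(1+i)^n = 32,100 × 1.181559 = 37,928.0480

$37,928.05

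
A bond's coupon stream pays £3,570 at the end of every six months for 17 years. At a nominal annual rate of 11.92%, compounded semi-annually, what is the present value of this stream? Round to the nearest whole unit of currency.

£51,532

i = 0.1192/2 = 0.0596 per half-year; n = 17·2 = 34.
PV = PMT · [1 − (1+i)^(−n)] / i = 3570 · 14.434686 = 51,531.8299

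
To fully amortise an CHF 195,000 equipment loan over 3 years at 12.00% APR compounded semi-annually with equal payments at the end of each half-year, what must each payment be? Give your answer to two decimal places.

CHF 39,655.71

i = 0.12/2 = 0.06 per half-year; n = 3·2 = 6.
Annuity-PV factor = 4.917324; PMT = 195000 / 4.917324 = 39,655.7126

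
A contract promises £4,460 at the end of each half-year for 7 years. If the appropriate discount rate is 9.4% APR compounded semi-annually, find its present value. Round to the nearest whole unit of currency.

£45,007

Periodic rate i = 0.094/2 = 0.047; n = 7 × 2 = 14 periods.
Annuity factor a(14|0.047) = 10.091271; PV = 4460 × 10.091271 = 45,007.0685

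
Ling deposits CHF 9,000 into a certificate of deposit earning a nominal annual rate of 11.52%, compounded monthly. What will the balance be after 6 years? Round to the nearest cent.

Periodic rate i = 0.1152/12 = 0.0096; n = 6 × 12 = 72 periods.
FV = 9,000 × (1 + 0.0096)^72 = 17,905.8576

CHF 17,905.86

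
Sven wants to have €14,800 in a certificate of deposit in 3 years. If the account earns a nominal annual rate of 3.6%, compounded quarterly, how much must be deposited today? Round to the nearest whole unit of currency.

i = 0.036/4 = 0.009 per quarter; n = 3·4 = 12.
PV = 14,800 / (1 + 0.009)^12 = 14,800 / 1.113510 = 13,291.3080

€13,291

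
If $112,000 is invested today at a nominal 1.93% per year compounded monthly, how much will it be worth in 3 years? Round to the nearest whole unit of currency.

$118,671

Periodic rate i = 0.0193/12 = 0.00160833; n = 3 × 12 = 36 periods.
112,000 × (1+0.00160833)^36 = 112,000 × 1.059560 = 118,670.6916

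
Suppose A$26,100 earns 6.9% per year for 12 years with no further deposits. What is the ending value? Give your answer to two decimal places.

A$58,126.34

FV = 26,100 × (1 + 0.069)^12 = 58,126.3389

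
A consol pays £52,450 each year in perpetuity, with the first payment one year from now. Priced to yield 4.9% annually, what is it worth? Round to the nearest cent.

£1,070,408.16

PV = PMT / i = 52450 / 0.049 = 1,070,408.1633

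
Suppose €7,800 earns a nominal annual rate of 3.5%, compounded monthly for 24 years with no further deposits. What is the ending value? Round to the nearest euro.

Periodic rate i = 0.035/12 = 0.00291667; n = 24 × 12 = 288 periods.
7,800 × (1+0.00291667)^288 = 7,800 × 2.313537 = 18,045.5860

€18,046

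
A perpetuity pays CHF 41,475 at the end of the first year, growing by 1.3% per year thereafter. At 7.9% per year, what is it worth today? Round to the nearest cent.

PV = D₁/(r − g) = 41475/(0.079 − 0.013) = 628,409.0909

CHF 628,409.09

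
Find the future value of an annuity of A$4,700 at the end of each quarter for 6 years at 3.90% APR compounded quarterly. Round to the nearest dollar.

With 4 periods per year: i = 0.00975, n = 24.
FV = PMT · [(1+i)^n − 1] / i = 4700 · 26.893652 = 126,400.1624

A$126,400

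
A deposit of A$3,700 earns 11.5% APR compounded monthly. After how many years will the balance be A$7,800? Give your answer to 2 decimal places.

6.52 years

Periodic rate i = 0.115/12 = 0.00958333.
n = ln(7800/3700) / ln(1+0.00958333) = ln(2.10811) / 0.009538 = 78.1940 months
= 78.1940/12 years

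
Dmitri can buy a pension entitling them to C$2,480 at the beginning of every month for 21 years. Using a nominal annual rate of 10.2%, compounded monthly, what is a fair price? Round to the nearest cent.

C$259,380.38

Periodic rate i = 0.102/12 = 0.0085; n = 21 × 12 = 252 periods.
Annuity factor a(252|0.0085) × (1+i) = 104.588865; PV = 2480 × 104.588865 = 259,380.3846
(Beginning-of-period payments → annuity-due factor ×(1+i).)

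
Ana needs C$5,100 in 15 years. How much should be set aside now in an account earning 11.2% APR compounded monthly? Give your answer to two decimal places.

Periodic rate i = 0.112/12 = 0.00933333; n = 15 × 12 = 180 periods.
PV = FV·(1+i)^(−n) = 5,100 × 0.187832 = 957.9421

C$957.94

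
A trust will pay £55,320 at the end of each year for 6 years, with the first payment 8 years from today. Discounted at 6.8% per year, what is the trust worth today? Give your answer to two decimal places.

£167,406.67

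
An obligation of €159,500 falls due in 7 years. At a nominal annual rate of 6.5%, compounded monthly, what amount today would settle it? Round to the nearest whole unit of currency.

€101,319

Periodic rate i = 0.065/12 = 0.00541667; n = 7 × 12 = 84 periods.
Discount factor = (1+0.00541667)^(−84) = 0.635227; PV = 159,500 × 0.635227 = 101,318.7798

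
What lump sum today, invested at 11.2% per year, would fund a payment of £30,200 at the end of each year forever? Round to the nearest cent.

PV = PMT / i = 30200 / 0.112 = 269,642.8571

£269,642.86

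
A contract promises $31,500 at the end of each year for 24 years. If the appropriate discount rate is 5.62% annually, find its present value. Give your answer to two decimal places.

PV = 31500 × [1 − (1+0.0562)^(−24)] / 0.0562 = 31500 × 13.003371 = 409,606.1832

$409,606.18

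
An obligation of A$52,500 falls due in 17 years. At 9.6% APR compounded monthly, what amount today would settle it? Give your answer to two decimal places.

A$10,332.63

Periodic rate i = 0.096/12 = 0.008; n = 17 × 12 = 204 periods.
Discount factor = (1+0.008)^(−204) = 0.196812; PV = 52,500 × 0.196812 = 10,332.6270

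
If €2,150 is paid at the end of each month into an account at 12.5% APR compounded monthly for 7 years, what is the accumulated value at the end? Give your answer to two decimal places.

Periodic rate i = 0.125/12 = 0.0104167; n = 7 × 12 = 84 periods.
FV = PMT · [(1+i)^n − 1] / i = 2150 · 133.252107 = 286,492.0303

€286,492.03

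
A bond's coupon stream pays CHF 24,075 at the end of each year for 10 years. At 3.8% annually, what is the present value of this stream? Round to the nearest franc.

CHF 197,229

PV = PMT · [1 − (1+i)^(−n)] / i = 24075 · 8.192256 = 197,228.5692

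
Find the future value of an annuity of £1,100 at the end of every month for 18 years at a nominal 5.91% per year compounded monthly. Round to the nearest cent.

i = 0.0591/12 = 0.004925 per month; n = 18·12 = 216.
Accumulation factor s(216|0.004925) = 383.716714; FV = 1100 × 383.716714 = 422,088.3852

£422,088.39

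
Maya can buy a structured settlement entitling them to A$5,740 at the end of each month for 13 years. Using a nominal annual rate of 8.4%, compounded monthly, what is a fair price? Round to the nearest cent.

With 12 periods per year: i = 0.007, n = 156.
PV = 5740 × [1 − (1+0.007)^(−156)] / 0.007 = 5740 × 94.739477 = 543,804.5969

A$543,804.60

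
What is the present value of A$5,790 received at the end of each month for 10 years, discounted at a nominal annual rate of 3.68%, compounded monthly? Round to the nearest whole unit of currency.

i = 0.0368/12 = 0.00306667 per month; n = 10·12 = 120.
PV = PMT · [1 − (1+i)^(−n)] / i = 5790 · 100.269446 = 580,560.0900

A$580,560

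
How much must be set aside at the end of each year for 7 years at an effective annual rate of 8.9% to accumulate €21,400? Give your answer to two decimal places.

€2,333.12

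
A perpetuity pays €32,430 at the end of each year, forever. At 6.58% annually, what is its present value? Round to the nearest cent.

€492,857.14

PV = C/r = 32430/0.0658 = 492,857.1429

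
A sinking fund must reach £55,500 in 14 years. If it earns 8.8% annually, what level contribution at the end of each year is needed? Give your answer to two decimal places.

£2,164.03

FV-annuity factor = 25.646600; PMT = 55500 / 25.646600 = 2,164.0295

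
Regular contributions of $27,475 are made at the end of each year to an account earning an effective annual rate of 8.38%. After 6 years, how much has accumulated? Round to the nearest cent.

$203,495.68

Accumulation factor s(6|0.0838) = 7.406576; FV = 27475 × 7.406576 = 203,495.6764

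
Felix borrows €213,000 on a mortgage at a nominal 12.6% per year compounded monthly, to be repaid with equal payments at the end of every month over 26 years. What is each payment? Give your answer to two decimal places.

€2,325.88

i = 0.126/12 = 0.0105 per month; n = 26·12 = 312.
PMT = 213000 / ( [1 − (1+0.0105)^(−312)] / 0.0105 ) = 213000 / 91.578108 = 2,325.8834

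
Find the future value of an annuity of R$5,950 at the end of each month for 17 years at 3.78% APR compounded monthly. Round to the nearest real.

R$1,699,053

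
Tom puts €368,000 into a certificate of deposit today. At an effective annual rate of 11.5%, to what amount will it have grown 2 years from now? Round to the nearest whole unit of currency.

€457,507

FV = PV·(1+i)^n = 368,000 × 1.243225 = 457,506.8000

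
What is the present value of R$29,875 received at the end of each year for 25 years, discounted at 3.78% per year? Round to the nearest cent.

R$477,754.37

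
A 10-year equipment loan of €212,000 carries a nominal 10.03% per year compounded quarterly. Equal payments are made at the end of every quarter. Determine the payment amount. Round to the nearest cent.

i = 0.1003/4 = 0.025075 per quarter; n = 10·4 = 40.
PMT = 212000 / ( [1 − (1+0.025075)^(−40)] / 0.025075 ) = 212000 / 25.071098 = 8,455.9519

€8,455.95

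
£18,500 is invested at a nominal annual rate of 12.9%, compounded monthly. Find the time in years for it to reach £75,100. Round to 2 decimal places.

10.92 years

Periodic rate i = 0.129/12 = 0.01075.
n = ln(75100/18500) / ln(1+0.01075) = ln(4.05946) / 0.010693 = 131.0295 months
= 131.0295/12 years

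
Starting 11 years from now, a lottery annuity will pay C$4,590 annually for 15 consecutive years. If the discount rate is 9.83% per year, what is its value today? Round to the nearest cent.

C$13,803.53

Value one period before first payment (t=10): 4590 × [1 − (1+0.0983)^(−15)] / 0.0983 = 4590 × 7.680460 = 35,253.3101
PV₀ = 35,253.3101 / (1+0.0983)^10 = 35,253.3101 / 2.553935 = 13,803.5269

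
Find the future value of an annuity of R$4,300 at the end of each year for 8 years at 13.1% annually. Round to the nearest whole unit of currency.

R$55,057

FV = PMT · [(1+i)^n − 1] / i = 4300 · 12.803996 = 55,057.1814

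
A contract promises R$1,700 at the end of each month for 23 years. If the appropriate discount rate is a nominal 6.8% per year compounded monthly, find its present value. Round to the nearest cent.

R$236,933.03

i = 0.068/12 = 0.00566667 per month; n = 23·12 = 276.
PV = PMT · [1 − (1+i)^(−n)] / i = 1700 · 139.372372 = 236,933.0325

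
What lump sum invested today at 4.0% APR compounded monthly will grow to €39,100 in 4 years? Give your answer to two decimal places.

With 12 periods per year: i = 0.00333333, n = 48.
Discount factor = (1+0.00333333)^(−48) = 0.852371; PV = 39,100 × 0.852371 = 33,327.6887

€33,327.69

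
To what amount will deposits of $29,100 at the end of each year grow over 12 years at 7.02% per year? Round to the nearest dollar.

FV = 29100 × [(1+0.0702)^12 − 1] / 0.0702 = 29100 × 17.909522 = 521,167.0843

$521,167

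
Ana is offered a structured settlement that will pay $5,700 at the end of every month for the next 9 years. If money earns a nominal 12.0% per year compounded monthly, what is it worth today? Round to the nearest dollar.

$375,389

i = 0.12/12 = 0.01 per month; n = 9·12 = 108.
PV = 5700 × [1 − (1+0.01)^(−108)] / 0.01 = 5700 × 65.857790 = 375,389.4020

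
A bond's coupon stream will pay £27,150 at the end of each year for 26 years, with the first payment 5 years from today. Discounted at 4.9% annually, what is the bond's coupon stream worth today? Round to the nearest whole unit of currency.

£325,665

Value one period before first payment (t=4): 27150 × [1 − (1+0.049)^(−26)] / 0.049 = 27150 × 14.524589 = 394,342.5960
PV₀ = 394,342.5960 / (1+0.049)^4 = 394,342.5960 / 1.210882 = 325,665.4889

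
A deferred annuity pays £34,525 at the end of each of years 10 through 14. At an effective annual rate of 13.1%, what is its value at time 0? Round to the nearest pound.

£40,005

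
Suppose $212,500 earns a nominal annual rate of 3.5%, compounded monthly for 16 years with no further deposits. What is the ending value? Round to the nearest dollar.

$371,715

With 12 periods per year: i = 0.00291667, n = 192.
212,500 × (1+0.00291667)^192 = 212,500 × 1.749246 = 371,714.8047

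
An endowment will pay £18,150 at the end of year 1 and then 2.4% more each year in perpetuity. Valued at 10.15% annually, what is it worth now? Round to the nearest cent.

£234,193.55

PV = PMT / (i − g) = 18150 / (0.1015 − 0.024) = 18150 / 0.077500 = 234,193.5484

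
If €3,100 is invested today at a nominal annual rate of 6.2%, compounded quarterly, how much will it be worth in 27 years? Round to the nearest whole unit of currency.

€16,323

i = 0.062/4 = 0.0155 per quarter; n = 27·4 = 108.
FV = PV·(1+i)^n = 3,100 × 5.265410 = 16,322.7711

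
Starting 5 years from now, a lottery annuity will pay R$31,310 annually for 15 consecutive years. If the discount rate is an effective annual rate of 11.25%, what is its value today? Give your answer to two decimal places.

R$144,975.90

PV at t=4 (ordinary 15-year annuity): 31310 × a(15|0.1125) = 31310 × 7.092720 = 222,073.0615
PV₀ = 222,073.0615 / (1+0.1125)^4 = 222,073.0615 / 1.531793 = 144,975.8959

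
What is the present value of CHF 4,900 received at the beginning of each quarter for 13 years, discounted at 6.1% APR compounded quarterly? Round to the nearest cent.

With 4 periods per year: i = 0.01525, n = 52.
PV = 4900 × [1 − (1+0.01525)^(−52)] / 0.01525 × (1+i) = 4900 × 36.269262 = 177,719.3819
(Beginning-of-period payments → annuity-due factor ×(1+i).)

CHF 177,719.38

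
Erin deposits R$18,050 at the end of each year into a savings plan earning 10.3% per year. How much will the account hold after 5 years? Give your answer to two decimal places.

FV = PMT · [(1+i)^n − 1] / i = 18050 · 6.141666 = 110,857.0747

R$110,857.07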